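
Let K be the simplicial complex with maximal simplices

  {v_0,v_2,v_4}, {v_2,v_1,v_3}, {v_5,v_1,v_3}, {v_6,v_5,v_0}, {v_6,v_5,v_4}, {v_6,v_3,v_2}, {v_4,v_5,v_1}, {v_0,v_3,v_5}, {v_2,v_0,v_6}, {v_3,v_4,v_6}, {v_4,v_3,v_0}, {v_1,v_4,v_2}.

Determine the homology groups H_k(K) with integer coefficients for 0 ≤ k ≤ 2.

Fix the vertex order v_0 < v_1 < v_2 < v_3 < v_4 < v_5 < v_6 and write every simplex with vertices in increasing order. Then dim K = 2 and the simplices of K are:

  0-simplices (7): [v_0], [v_1], [v_2], [v_3], [v_4], [v_5], [v_6]
  1-simplices (18): (18 of them)
  2-simplices (12): (12 of them)

so the chain groups are C_0 ≅ Z^7, C_1 ≅ Z^18, C_2 ≅ Z^12.

The boundary map ∂_1: C_1 → C_0 is given by ∂[p,q] = [q] − [p]. For instance
  ∂[v_1,v_2] = [v_2] − [v_1].
This gives a 7×18 integer matrix of rank 6; reducing to Smith normal form yields diagonal entries (1,1,1,1,1,1).

Boundary ∂_2: C_2 → C_1 acts by ∂[p,q,r] = [q,r] − [p,r] + [p,q]. For instance
  ∂[v_3,v_4,v_6] = [v_4,v_6] − [v_3,v_6] + [v_3,v_4],
  ∂[v_1,v_3,v_5] = [v_3,v_5] − [v_1,v_5] + [v_1,v_3].
This gives a 18×12 integer matrix of rank 12; reducing to Smith normal form yields diagonal entries (1,1,1,1,1,1,1,1,1,1,1,2).

From H_k ≅ ker(∂_k) / im(∂_{k+1}) we obtain:

  H_0: rank C_0 − rank ∂_1 = 7 − 6 = 1, and the invariant factors of ∂_1 are all 1, so H_0 ≅ Z.
  H_1: rank ker ∂_1 − rank ∂_2 = (18 − 6) − 12 = 0, and ∂_2 has invariant factor 2 > 1, so H_1 ≅ Z/2.
  H_2: rank ker ∂_2 − rank ∂_3 = (12 − 12) − 0 = 0, and there is no ∂_3, so H_2 ≅ 0.

H_0 = Z,  H_1 = Z/2,  H_2 = 0.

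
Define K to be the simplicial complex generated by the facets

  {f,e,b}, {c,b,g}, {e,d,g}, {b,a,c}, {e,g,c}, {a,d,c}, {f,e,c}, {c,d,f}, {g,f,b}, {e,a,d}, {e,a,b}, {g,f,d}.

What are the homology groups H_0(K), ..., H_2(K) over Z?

H_0 ≅ Z,  H_1 ≅ Z/2Z,  H_2 = 0.

Fix the vertex order a < b < c < d < e < f < g and write every simplex with vertices in increasing order. Then dim K = 2 and the simplices of K are:

  0-simplices (7): a, b, c, d, e, f, g
  1-simplices (18): ab, ac, ad, ae, bc, be, bf, bg, cd, ce, cf, cg, de, df, dg, ef, eg, fg
  2-simplices (12): abc, abe, acd, ade, bcg, bef, bfg, cdf, cef, ceg, deg, dfg

Hence C_0 ≅ Z^7, C_1 ≅ Z^18, C_2 ≅ Z^12.

Boundary ∂_1: C_1 → C_0 maps an edge to its endpoints' difference, ∂[p,q] = q − p. For instance
  ∂cg = g − c.
The 7×18 boundary matrix has rank 6 and Smith normal form diag(1,1,1,1,1,1).

∂_2: C_2 → C_1 sends each 2-simplex [p,q,r] to [q,r] − [p,r] + [p,q]. For instance
  ∂deg = eg − dg + de,
  ∂bfg = fg − bg + bf.
As a 18×12 matrix over Z this has rank 12, with invariant factors (1,1,1,1,1,1,1,1,1,1,1,2).

Now H_k = ker ∂_k / im ∂_{k+1}, so:

  H_0: rank C_0 − rank ∂_1 = 7 − 6 = 1, and the invariant factors of ∂_1 are all 1, so H_0 ≅ Z.
  H_1: rank ker ∂_1 − rank ∂_2 = (18 − 6) − 12 = 0, and ∂_2 has invariant factor 2 > 1, so H_1 ≅ Z/2Z.
  H_2: rank ker ∂_2 − rank ∂_3 = (12 − 12) − 0 = 0, and there is no ∂_3, so H_2 ≅ 0.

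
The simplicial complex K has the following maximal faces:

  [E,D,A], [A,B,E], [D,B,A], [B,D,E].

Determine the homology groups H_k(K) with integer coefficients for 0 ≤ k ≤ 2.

We work with the vertex ordering A < B < D < E. The simplices of K, each written with vertices in increasing order, are:

  0-simplices (4): A, B, D, E
  1-simplices (6): AB, AD, AE, BD, BE, DE
  2-simplices (4): ABD, ABE, ADE, BDE

Hence C_0 ≅ Z^4, C_1 ≅ Z^6, C_2 ≅ Z^4.

The boundary map ∂_1: C_1 → C_0 is given by ∂[p,q] = [q] − [p]. For instance
  ∂AE = E − A.
As a 4×6 matrix over Z this has rank 3, with invariant factors (1,1,1).

The boundary map ∂_2: C_2 → C_1 maps a triangle to the signed sum of its edges. For instance
  ∂ADE = DE − AE + AD,
  ∂ABE = BE − AE + AB.
As a 6×4 matrix over Z this has rank 3, with invariant factors (1,1,1).

From H_k ≅ ker(∂_k) / im(∂_{k+1}) we obtain:

  H_0: rank C_0 − rank ∂_1 = 4 − 3 = 1, and the invariant factors of ∂_1 are all 1, so H_0 = Z.
  H_1: rank ker ∂_1 − rank ∂_2 = (6 − 3) − 3 = 0, and the invariant factors of ∂_2 are all 1, so H_1 = 0.
  H_2: rank ker ∂_2 − rank ∂_3 = (4 − 3) − 0 = 1, and there is no ∂_3, so H_2 = Z.

As a check, the Euler characteristic is 4 − 6 + 4 = 2, which agrees with 1 − 0 + 1 = 2.
(K is a triangulation of the 2-sphere S^2.)

H_0 = Z,  H_1 = 0,  H_2 = Z.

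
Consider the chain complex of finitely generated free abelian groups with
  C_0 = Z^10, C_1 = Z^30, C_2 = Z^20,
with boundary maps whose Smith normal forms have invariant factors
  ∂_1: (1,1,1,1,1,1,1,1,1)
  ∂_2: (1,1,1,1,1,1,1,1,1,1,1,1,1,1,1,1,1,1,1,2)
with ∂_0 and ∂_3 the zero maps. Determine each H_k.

H_0 ≅ Z,  H_1 ≅ Z × Z/2,  H_2 = 0.

H_0: b_0 = 10 − 0 − 9 = 1; torsion from ∂_1 factors > 1: none. So H_0 ≅ Z.
H_1: b_1 = 30 − 9 − 20 = 1; torsion from ∂_2 factors > 1: [2]. So H_1 ≅ Z × Z/2.
H_2: b_2 = 20 − 20 − 0 = 0; torsion from ∂_3 factors > 1: none. So H_2 ≅ 0.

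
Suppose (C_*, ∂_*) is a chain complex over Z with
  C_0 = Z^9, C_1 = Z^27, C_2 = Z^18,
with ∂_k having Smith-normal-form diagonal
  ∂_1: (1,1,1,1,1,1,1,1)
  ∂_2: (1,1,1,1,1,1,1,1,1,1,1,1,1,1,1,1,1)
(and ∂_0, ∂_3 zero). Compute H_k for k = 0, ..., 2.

H_0 = Z,  H_1 = Z^2,  H_2 = Z.

H_0: b_0 = 9 − 0 − 8 = 1; torsion from ∂_1 factors > 1: none. So H_0 = Z.
H_1: b_1 = 27 − 8 − 17 = 2; torsion from ∂_2 factors > 1: none. So H_1 = Z^2.
H_2: b_2 = 18 − 17 − 0 = 1; torsion from ∂_3 factors > 1: none. So H_2 = Z.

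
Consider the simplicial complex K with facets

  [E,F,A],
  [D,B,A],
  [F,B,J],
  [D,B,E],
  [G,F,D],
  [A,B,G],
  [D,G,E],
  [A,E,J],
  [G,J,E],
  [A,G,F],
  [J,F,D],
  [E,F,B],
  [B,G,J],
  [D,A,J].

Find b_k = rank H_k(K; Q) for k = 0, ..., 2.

Take the total order A < B < D < E < F < G < J on the vertex set. Then K (dimension 2) consists of the simplices:

  0-simplices (7): A, B, D, E, F, G, J
  1-simplices (21): AB, AD, AE, AF, AG, AJ, BD, BE, BF, BG, BJ, DE, DF, DG, DJ, EF, EG, EJ, FG, FJ, GJ
  2-simplices (14): ABD, ABG, ADJ, AEF, AEJ, AFG, BDE, BEF, BFJ, BGJ, DEG, DFG, DFJ, EGJ

giving chain groups C_0 ≅ Z^7, C_1 ≅ Z^21, C_2 ≅ Z^14.

The boundary map ∂_1: C_1 → C_0 is given by ∂[p,q] = [q] − [p]. For instance
  ∂BD = D − B.
This gives a 7×21 integer matrix of rank 6; reducing to Smith normal form yields diagonal entries (1,1,1,1,1,1).

The boundary map ∂_2: C_2 → C_1 acts by ∂[p,q,r] = [q,r] − [p,r] + [p,q]. For instance
  ∂ABD = BD − AD + AB,
  ∂DFJ = FJ − DJ + DF.
The resulting 21×14 matrix has rank 13, and its Smith normal form has invariant factors (1,1,1,1,1,1,1,1,1,1,1,1,1).

Now H_k = ker ∂_k / im ∂_{k+1}, so:

  H_0: rank C_0 − rank ∂_1 = 7 − 6 = 1, and the invariant factors of ∂_1 are all 1, so H_0 = Z.
  H_1: rank ker ∂_1 − rank ∂_2 = (21 − 6) − 13 = 2, and the invariant factors of ∂_2 are all 1, so H_1 = Z^2.
  H_2: rank ker ∂_2 − rank ∂_3 = (14 − 13) − 0 = 1, and there is no ∂_3, so H_2 = Z.

Hence the Betti numbers are b_0 = 1, b_1 = 2, b_2 = 1.

b_0 = 1, b_1 = 2, b_2 = 1.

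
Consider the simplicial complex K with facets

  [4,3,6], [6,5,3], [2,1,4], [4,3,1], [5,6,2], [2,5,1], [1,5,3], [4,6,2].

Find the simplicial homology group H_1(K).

Order the vertices as 1 < 2 < 3 < 4 < 5 < 6. Listing each simplex with vertices in this order, K has dimension 2 with simplices:

  0-simplices (6): [1], [2], [3], [4], [5], [6]
  1-simplices (12): [1,2], [1,3], [1,4], [1,5], [2,4], [2,5], [2,6], [3,4], [3,5], [3,6], [4,6], [5,6]
  2-simplices (8): [1,2,4], [1,2,5], [1,3,4], [1,3,5], [2,4,6], [2,5,6], [3,4,6], [3,5,6]

so the chain groups are C_0 ≅ Z^6, C_1 ≅ Z^12, C_2 ≅ Z^8.

The boundary map ∂_1: C_1 → C_0 sends each edge [p,q] (with p < q) to q − p.
The resulting 6×12 matrix has rank 5, and its Smith normal form has invariant factors (1,1,1,1,1).

∂_2: C_2 → C_1 maps a triangle to the signed sum of its edges. For instance
  ∂[1,3,5] = [3,5] − [1,5] + [1,3],
  ∂[1,3,4] = [3,4] − [1,4] + [1,3].
As a 12×8 matrix over Z this has rank 7, with invariant factors (1,1,1,1,1,1,1).

Computing H_k = (kernel of ∂_k) / (image of ∂_{k+1}):

  H_1: rank ker ∂_1 − rank ∂_2 = (12 − 5) − 7 = 0, and the invariant factors of ∂_2 are all 1, so H_1 ≅ 0.

(K is a triangulation of the 2-sphere S^2.)

H_1 ≅ 0.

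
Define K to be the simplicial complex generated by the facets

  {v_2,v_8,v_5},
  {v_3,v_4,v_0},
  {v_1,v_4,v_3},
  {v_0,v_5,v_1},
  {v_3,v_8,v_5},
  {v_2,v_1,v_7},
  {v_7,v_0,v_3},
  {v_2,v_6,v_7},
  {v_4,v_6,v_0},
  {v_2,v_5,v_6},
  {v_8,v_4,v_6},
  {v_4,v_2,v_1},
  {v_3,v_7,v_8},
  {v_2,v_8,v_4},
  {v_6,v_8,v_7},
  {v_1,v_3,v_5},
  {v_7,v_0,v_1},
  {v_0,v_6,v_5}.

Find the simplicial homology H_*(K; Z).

H_0 = Z,  H_1 = Z ⊕ Z/2,  H_2 = 0.

K has 9 vertices, 27 edges, 18 triangles.
rank ∂_0 = 0, rank ∂_1 = 8 ⇒ b_0 = 9 − 0 − 8 = 1; all invariant factors of ∂_1 are 1 so no torsion. So H_0 = Z.
rank ∂_1 = 8, rank ∂_2 = 18 ⇒ b_1 = 27 − 8 − 18 = 1; ∂_2 has invariant factor(s) [2] giving torsion. So H_1 = Z ⊕ Z/2.
rank ∂_2 = 18, rank ∂_3 = 0 ⇒ b_2 = 18 − 18 − 0 = 0. So H_2 = 0.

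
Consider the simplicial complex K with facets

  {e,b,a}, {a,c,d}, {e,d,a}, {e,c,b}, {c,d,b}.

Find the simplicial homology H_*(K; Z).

Take the total order a < b < c < d < e on the vertex set. Then K (dimension 2) consists of the simplices:

  0-simplices (5): a, b, c, d, e
  1-simplices (10): ab, ac, ad, ae, bc, bd, be, cd, ce, de
  2-simplices (5): abe, acd, ade, bcd, bce

Hence C_0 ≅ Z^5, C_1 ≅ Z^10, C_2 ≅ Z^5.

The boundary map ∂_1: C_1 → C_0 maps an edge to its endpoints' difference, ∂[p,q] = q − p. For instance
  ∂bc = c − b.
The 5×10 boundary matrix has rank 4 and Smith normal form diag(1,1,1,1).

Boundary ∂_2: C_2 → C_1 maps a triangle to the signed sum of its edges. For instance
  ∂acd = cd − ad + ac,
  ∂abe = be − ae + ab.
The resulting 10×5 matrix has rank 5, and its Smith normal form has invariant factors (1,1,1,1,1).

Reading off H_k = ker ∂_k / im ∂_{k+1}:

  H_0: rank C_0 − rank ∂_1 = 5 − 4 = 1, and the invariant factors of ∂_1 are all 1, so H_0 ≅ Z.
  H_1: rank ker ∂_1 − rank ∂_2 = (10 − 4) − 5 = 1, and the invariant factors of ∂_2 are all 1, so H_1 ≅ Z.
  H_2: rank ker ∂_2 − rank ∂_3 = (5 − 5) − 0 = 0, and there is no ∂_3, so H_2 ≅ 0.

H_0 ≅ Z,  H_1 ≅ Z,  H_2 = 0.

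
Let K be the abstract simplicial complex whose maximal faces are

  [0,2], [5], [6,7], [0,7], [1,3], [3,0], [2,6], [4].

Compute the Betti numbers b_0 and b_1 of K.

b_0 = 3, b_1 = 1.

We work with the vertex ordering 0 < 1 < 2 < 3 < 4 < 5 < 6 < 7. The simplices of K, each written with vertices in increasing order, are:

  0-simplices (8): [0], [1], [2], [3], [4], [5], [6], [7]
  1-simplices (6): [0,2], [0,3], [0,7], [1,3], [2,6], [6,7]

so the chain groups are C_0 ≅ Z^8, C_1 ≅ Z^6.

The boundary map ∂_1: C_1 → C_0 sends each edge [p,q] (with p < q) to q − p.
The 8×6 boundary matrix has rank 5 and Smith normal form diag(1,1,1,1,1).

Now H_k = ker ∂_k / im ∂_{k+1}, so:

  H_0: rank C_0 − rank ∂_1 = 8 − 5 = 3, and the invariant factors of ∂_1 are all 1, so H_0 ≅ Z^3.
  H_1: rank ker ∂_1 − rank ∂_2 = (6 − 5) − 0 = 1, and there is no ∂_2, so H_1 ≅ Z.

Hence the Betti numbers are b_0 = 3, b_1 = 1.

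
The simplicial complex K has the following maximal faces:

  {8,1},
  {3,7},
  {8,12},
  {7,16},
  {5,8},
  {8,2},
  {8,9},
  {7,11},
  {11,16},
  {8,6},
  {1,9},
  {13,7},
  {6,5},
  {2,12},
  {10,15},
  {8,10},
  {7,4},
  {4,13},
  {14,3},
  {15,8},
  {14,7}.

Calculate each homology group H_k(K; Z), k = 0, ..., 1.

H_0 ≅ Z^2,  H_1 ≅ Z^7.

Take the total order 1 < 2 < 3 < 4 < 5 < 6 < 7 < 8 < 9 < 10 < 11 < 12 < 13 < 14 < 15 < 16 on the vertex set. Then K (dimension 1) consists of the simplices:

  0-simplices (16): [1], [2], [3], [4], [5], [6], [7], [8], [9], [10], [11], [12], [13], [14], [15], [16]
  1-simplices (21): [1,8], [1,9], [2,8], [2,12], [3,7], [3,14], [4,7], [4,13], [5,6], [5,8], [6,8], [7,11], [7,13], [7,14], [7,16], [8,9], [8,10], [8,12], [8,15], [10,15], [11,16]

so the chain groups are C_0 ≅ Z^16, C_1 ≅ Z^21.

The boundary map ∂_1: C_1 → C_0 maps an edge to its endpoints' difference, ∂[p,q] = q − p.
The resulting 16×21 matrix has rank 14, and its Smith normal form has invariant factors (1,1,1,1,1,1,1,1,1,1,1,1,1,1).

Reading off H_k = ker ∂_k / im ∂_{k+1}:

  H_0: rank C_0 − rank ∂_1 = 16 − 14 = 2, and the invariant factors of ∂_1 are all 1, so H_0 = Z^2.
  H_1: rank ker ∂_1 − rank ∂_2 = (21 − 14) − 0 = 7, and there is no ∂_2, so H_1 = Z^7.

(K is a triangulation of the disjoint union of a wedge of 3 circles and a wedge of 4 circles.)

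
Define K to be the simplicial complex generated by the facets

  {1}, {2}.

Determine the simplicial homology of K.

We work with the vertex ordering 1 < 2. The simplices of K, each written with vertices in increasing order, are:

  0-simplices (2): [1], [2]

so the chain groups are C_0 ≅ Z^2.

Computing H_k = (kernel of ∂_k) / (image of ∂_{k+1}):

  H_0: rank C_0 − rank ∂_1 = 2 − 0 = 2, and there is no ∂_1, so H_0 ≅ Z^2.

H_0 = Z^2.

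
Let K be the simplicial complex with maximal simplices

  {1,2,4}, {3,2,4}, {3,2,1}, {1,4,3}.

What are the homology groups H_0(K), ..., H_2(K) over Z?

H_0 ≅ Z,  H_1 = 0,  H_2 ≅ Z.

Order the vertices as 1 < 2 < 3 < 4. Listing each simplex with vertices in this order, K has dimension 2 with simplices:

  0-simplices (4): [1], [2], [3], [4]
  1-simplices (6): [1,2], [1,3], [1,4], [2,3], [2,4], [3,4]
  2-simplices (4): [1,2,3], [1,2,4], [1,3,4], [2,3,4]

Hence C_0 ≅ Z^4, C_1 ≅ Z^6, C_2 ≅ Z^4.

Boundary ∂_1: C_1 → C_0 maps an edge to its endpoints' difference, ∂[p,q] = q − p.
As a 4×6 matrix over Z this has rank 3, with invariant factors (1,1,1).

Boundary ∂_2: C_2 → C_1 sends each 2-simplex [p,q,r] to [q,r] − [p,r] + [p,q]. For instance
  ∂[1,2,4] = [2,4] − [1,4] + [1,2],
  ∂[1,3,4] = [3,4] − [1,4] + [1,3].
The 6×4 boundary matrix has rank 3 and Smith normal form diag(1,1,1).

From H_k ≅ ker(∂_k) / im(∂_{k+1}) we obtain:

  H_0: rank C_0 − rank ∂_1 = 4 − 3 = 1, and the invariant factors of ∂_1 are all 1, so H_0 = Z.
  H_1: rank ker ∂_1 − rank ∂_2 = (6 − 3) − 3 = 0, and the invariant factors of ∂_2 are all 1, so H_1 = 0.
  H_2: rank ker ∂_2 − rank ∂_3 = (4 − 3) − 0 = 1, and there is no ∂_3, so H_2 = Z.

(K is a triangulation of the 2-sphere S^2.)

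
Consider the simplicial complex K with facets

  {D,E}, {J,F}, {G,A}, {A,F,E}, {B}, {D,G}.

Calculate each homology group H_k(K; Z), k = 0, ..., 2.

H_0 ≅ Z^2,  H_1 ≅ Z,  H_2 = 0.

We work with the vertex ordering A < B < D < E < F < G < J. The simplices of K, each written with vertices in increasing order, are:

  0-simplices (7): A, B, D, E, F, G, J
  1-simplices (7): AE, AF, AG, DE, DG, EF, FJ
  2-simplices (1): AEF

Hence C_0 ≅ Z^7, C_1 ≅ Z^7, C_2 ≅ Z^1.

∂_1: C_1 → C_0 is given by ∂[p,q] = [q] − [p]. For instance
  ∂DG = G − D.
This gives a 7×7 integer matrix of rank 5; reducing to Smith normal form yields diagonal entries (1,1,1,1,1).

The boundary map ∂_2: C_2 → C_1 acts by ∂[p,q,r] = [q,r] − [p,r] + [p,q]. For instance
  ∂AEF = EF − AF + AE.
As a 7×1 matrix over Z this has rank 1, with invariant factors (1).

From H_k ≅ ker(∂_k) / im(∂_{k+1}) we obtain:

  H_0: rank C_0 − rank ∂_1 = 7 − 5 = 2, and the invariant factors of ∂_1 are all 1, so H_0 = Z^2.
  H_1: rank ker ∂_1 − rank ∂_2 = (7 − 5) − 1 = 1, and the invariant factors of ∂_2 are all 1, so H_1 = Z.
  H_2: rank ker ∂_2 − rank ∂_3 = (1 − 1) − 0 = 0, and there is no ∂_3, so H_2 = 0.

As a check, the Euler characteristic is 7 − 7 + 1 = 1, which agrees with 2 − 1 + 0 = 1.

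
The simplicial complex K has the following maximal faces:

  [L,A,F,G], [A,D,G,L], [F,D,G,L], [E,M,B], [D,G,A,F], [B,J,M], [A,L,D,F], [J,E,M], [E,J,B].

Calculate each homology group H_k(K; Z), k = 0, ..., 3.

H_0 ≅ Z^2,  H_1 = 0,  H_2 ≅ Z,  H_3 ≅ Z.

We work with the vertex ordering A < B < D < E < F < G < J < L < M. The simplices of K, each written with vertices in increasing order, are:

  0-simplices (9): A, B, D, E, F, G, J, L, M
  1-simplices (16): AD, AF, AG, AL, BE, BJ, BM, DF, DG, DL, EJ, EM, FG, FL, GL, JM
  2-simplices (14): ADF, ADG, ADL, AFG, AFL, AGL, BEJ, BEM, BJM, DFG, DFL, DGL, EJM, FGL
  3-simplices (5): ADFG, ADFL, ADGL, AFGL, DFGL

so the chain groups are C_0 ≅ Z^9, C_1 ≅ Z^16, C_2 ≅ Z^14, C_3 ≅ Z^5.

∂_1: C_1 → C_0 sends each edge [p,q] (with p < q) to q − p.
As a 9×16 matrix over Z this has rank 7, with invariant factors (1,1,1,1,1,1,1).

∂_2: C_2 → C_1 sends each 2-simplex [p,q,r] to [q,r] − [p,r] + [p,q]. For instance
  ∂ADG = DG − AG + AD,
  ∂DGL = GL − DL + DG.
As a 16×14 matrix over Z this has rank 9, with invariant factors (1,1,1,1,1,1,1,1,1).

The boundary map ∂_3: C_3 → C_2 sends each 3-simplex σ to the alternating sum Σ_i (−1)^i (σ with its i-th vertex removed). For instance
  ∂DFGL = FGL − DGL + DFL − DFG,
  ∂ADFG = DFG − AFG + ADG − ADF.
The 14×5 boundary matrix has rank 4 and Smith normal form diag(1,1,1,1).

Computing H_k = (kernel of ∂_k) / (image of ∂_{k+1}):

  H_0: rank C_0 − rank ∂_1 = 9 − 7 = 2, and the invariant factors of ∂_1 are all 1, so H_0 = Z^2.
  H_1: rank ker ∂_1 − rank ∂_2 = (16 − 7) − 9 = 0, and the invariant factors of ∂_2 are all 1, so H_1 = 0.
  H_2: rank ker ∂_2 − rank ∂_3 = (14 − 9) − 4 = 1, and the invariant factors of ∂_3 are all 1, so H_2 = Z.
  H_3: rank ker ∂_3 − rank ∂_4 = (5 − 4) − 0 = 1, and there is no ∂_4, so H_3 = Z.

As a check, the Euler characteristic is 9 − 16 + 14 − 5 = 2, which agrees with 2 − 0 + 1 − 1 = 2.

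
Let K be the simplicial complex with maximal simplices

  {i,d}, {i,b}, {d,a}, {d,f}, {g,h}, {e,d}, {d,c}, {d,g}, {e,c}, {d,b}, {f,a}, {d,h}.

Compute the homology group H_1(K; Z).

H_1 ≅ Z^4.

Fix the vertex order a < b < c < d < e < f < g < h < i and write every simplex with vertices in increasing order. Then dim K = 1 and the simplices of K are:

  0-simplices (9): a, b, c, d, e, f, g, h, i
  1-simplices (12): ad, af, bd, bi, cd, ce, de, df, dg, dh, di, gh

so the chain groups are C_0 ≅ Z^9, C_1 ≅ Z^12.

∂_1: C_1 → C_0 maps an edge to its endpoints' difference, ∂[p,q] = q − p.
This gives a 9×12 integer matrix of rank 8; reducing to Smith normal form yields diagonal entries (1,1,1,1,1,1,1,1).

From H_k ≅ ker(∂_k) / im(∂_{k+1}) we obtain:

  H_1: rank ker ∂_1 − rank ∂_2 = (12 − 8) − 0 = 4, and there is no ∂_2, so H_1 = Z^4.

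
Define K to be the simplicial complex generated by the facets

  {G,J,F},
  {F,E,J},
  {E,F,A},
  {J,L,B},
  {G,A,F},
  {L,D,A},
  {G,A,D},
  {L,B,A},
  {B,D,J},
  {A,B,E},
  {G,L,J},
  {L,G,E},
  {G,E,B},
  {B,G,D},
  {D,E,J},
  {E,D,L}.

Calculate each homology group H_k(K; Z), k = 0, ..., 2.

H_0 ≅ Z,  H_1 ≅ Z^2,  H_2 ≅ Z.

Fix the vertex order A < B < D < E < F < G < J < L and write every simplex with vertices in increasing order. Then dim K = 2 and the simplices of K are:

  0-simplices (8): A, B, D, E, F, G, J, L
  1-simplices (24): AB, AD, AE, AF, AG, AL, BD, BE, BG, BJ, BL, DE, DG, DJ, DL, EF, EG, EJ, EL, FG, FJ, GJ, GL, JL
  2-simplices (16): ABE, ABL, ADG, ADL, AEF, AFG, BDG, BDJ, BEG, BJL, DEJ, DEL, EFJ, EGL, FGJ, GJL

so the chain groups are C_0 ≅ Z^8, C_1 ≅ Z^24, C_2 ≅ Z^16.

The boundary map ∂_1: C_1 → C_0 is given by ∂[p,q] = [q] − [p].
The 8×24 boundary matrix has rank 7 and Smith normal form diag(1,1,1,1,1,1,1).

∂_2: C_2 → C_1 acts by ∂[p,q,r] = [q,r] − [p,r] + [p,q]. For instance
  ∂ABE = BE − AE + AB,
  ∂ADL = DL − AL + AD.
The resulting 24×16 matrix has rank 15, and its Smith normal form has invariant factors (1,1,1,1,1,1,1,1,1,1,1,1,1,1,1).

From H_k ≅ ker(∂_k) / im(∂_{k+1}) we obtain:

  H_0: rank C_0 − rank ∂_1 = 8 − 7 = 1, and the invariant factors of ∂_1 are all 1, so H_0 = Z.
  H_1: rank ker ∂_1 − rank ∂_2 = (24 − 7) − 15 = 2, and the invariant factors of ∂_2 are all 1, so H_1 = Z^2.
  H_2: rank ker ∂_2 − rank ∂_3 = (16 − 15) − 0 = 1, and there is no ∂_3, so H_2 = Z.

(K is a triangulation of the torus T^2.)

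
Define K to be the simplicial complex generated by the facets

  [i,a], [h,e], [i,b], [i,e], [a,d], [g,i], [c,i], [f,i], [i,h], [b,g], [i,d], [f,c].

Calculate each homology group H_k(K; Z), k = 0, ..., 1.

H_0 ≅ Z,  H_1 ≅ Z^4.

Order the vertices as a < b < c < d < e < f < g < h < i. Listing each simplex with vertices in this order, K has dimension 1 with simplices:

  0-simplices (9): a, b, c, d, e, f, g, h, i
  1-simplices (12): ad, ai, bg, bi, cf, ci, di, eh, ei, fi, gi, hi

so the chain groups are C_0 ≅ Z^9, C_1 ≅ Z^12.

∂_1: C_1 → C_0 sends each edge [p,q] (with p < q) to q − p.
The 9×12 boundary matrix has rank 8 and Smith normal form diag(1,1,1,1,1,1,1,1).

Now H_k = ker ∂_k / im ∂_{k+1}, so:

  H_0: rank C_0 − rank ∂_1 = 9 − 8 = 1, and the invariant factors of ∂_1 are all 1, so H_0 = Z.
  H_1: rank ker ∂_1 − rank ∂_2 = (12 − 8) − 0 = 4, and there is no ∂_2, so H_1 = Z^4.

As a check, the Euler characteristic is 9 − 12 = -3, which agrees with 1 − 4 = -3.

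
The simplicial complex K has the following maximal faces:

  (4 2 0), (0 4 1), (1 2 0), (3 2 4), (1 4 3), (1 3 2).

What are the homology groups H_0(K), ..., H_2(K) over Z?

H_0 = Z,  H_1 = 0,  H_2 = Z.

We work with the vertex ordering 0 < 1 < 2 < 3 < 4. The simplices of K, each written with vertices in increasing order, are:

  0-simplices (5): [0], [1], [2], [3], [4]
  1-simplices (9): [0,1], [0,2], [0,4], [1,2], [1,3], [1,4], [2,3], [2,4], [3,4]
  2-simplices (6): [0,1,2], [0,1,4], [0,2,4], [1,2,3], [1,3,4], [2,3,4]

giving chain groups C_0 ≅ Z^5, C_1 ≅ Z^9, C_2 ≅ Z^6.

The boundary map ∂_1: C_1 → C_0 sends each edge [p,q] (with p < q) to q − p. For instance
  ∂[3,4] = [4] − [3].
The 5×9 boundary matrix has rank 4 and Smith normal form diag(1,1,1,1).

The boundary map ∂_2: C_2 → C_1 maps a triangle to the signed sum of its edges. For instance
  ∂[0,1,4] = [1,4] − [0,4] + [0,1],
  ∂[0,1,2] = [1,2] − [0,2] + [0,1].
The resulting 9×6 matrix has rank 5, and its Smith normal form has invariant factors (1,1,1,1,1).

Now H_k = ker ∂_k / im ∂_{k+1}, so:

  H_0: rank C_0 − rank ∂_1 = 5 − 4 = 1, and the invariant factors of ∂_1 are all 1, so H_0 ≅ Z.
  H_1: rank ker ∂_1 − rank ∂_2 = (9 − 4) − 5 = 0, and the invariant factors of ∂_2 are all 1, so H_1 ≅ 0.
  H_2: rank ker ∂_2 − rank ∂_3 = (6 − 5) − 0 = 1, and there is no ∂_3, so H_2 ≅ Z.

(K is a triangulation of the 2-sphere S^2.)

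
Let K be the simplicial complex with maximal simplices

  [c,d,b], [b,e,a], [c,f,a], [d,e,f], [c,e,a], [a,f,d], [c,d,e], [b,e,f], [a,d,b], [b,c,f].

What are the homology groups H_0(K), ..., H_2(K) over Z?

We work with the vertex ordering a < b < c < d < e < f. The simplices of K, each written with vertices in increasing order, are:

  0-simplices (6): a, b, c, d, e, f
  1-simplices (15): ab, ac, ad, ae, af, bc, bd, be, bf, cd, ce, cf, de, df, ef
  2-simplices (10): abd, abe, ace, acf, adf, bcd, bcf, bef, cde, def

Hence C_0 ≅ Z^6, C_1 ≅ Z^15, C_2 ≅ Z^10.

Boundary ∂_1: C_1 → C_0 maps an edge to its endpoints' difference, ∂[p,q] = q − p. For instance
  ∂bd = d − b.
The 6×15 boundary matrix has rank 5 and Smith normal form diag(1,1,1,1,1).

The boundary map ∂_2: C_2 → C_1 sends each 2-simplex [p,q,r] to [q,r] − [p,r] + [p,q]. For instance
  ∂abd = bd − ad + ab,
  ∂bcf = cf − bf + bc.
The 15×10 boundary matrix has rank 10 and Smith normal form diag(1,1,1,1,1,1,1,1,1,2).

Reading off H_k = ker ∂_k / im ∂_{k+1}:

  H_0: rank C_0 − rank ∂_1 = 6 − 5 = 1, and the invariant factors of ∂_1 are all 1, so H_0 ≅ Z.
  H_1: rank ker ∂_1 − rank ∂_2 = (15 − 5) − 10 = 0, and ∂_2 has invariant factor 2 > 1, so H_1 ≅ Z/2.
  H_2: rank ker ∂_2 − rank ∂_3 = (10 − 10) − 0 = 0, and there is no ∂_3, so H_2 ≅ 0.

As a check, the Euler characteristic is 6 − 15 + 10 = 1, which agrees with 1 − 0 + 0 = 1.

H_0 = Z,  H_1 = Z/2,  H_2 = 0.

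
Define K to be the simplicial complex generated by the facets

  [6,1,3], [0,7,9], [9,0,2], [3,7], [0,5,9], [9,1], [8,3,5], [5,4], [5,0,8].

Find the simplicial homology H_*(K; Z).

H_0 ≅ Z,  H_1 ≅ Z^2,  H_2 = 0.

Fix the vertex order 0 < 1 < 2 < 3 < 4 < 5 < 6 < 7 < 8 < 9 and write every simplex with vertices in increasing order. Then dim K = 2 and the simplices of K are:

  0-simplices (10): [0], [1], [2], [3], [4], [5], [6], [7], [8], [9]
  1-simplices (17): [0,2], [0,5], [0,7], [0,8], [0,9], [1,3], [1,6], [1,9], [2,9], [3,5], [3,6], [3,7], [3,8], [4,5], [5,8], [5,9], [7,9]
  2-simplices (6): [0,2,9], [0,5,8], [0,5,9], [0,7,9], [1,3,6], [3,5,8]

so the chain groups are C_0 ≅ Z^10, C_1 ≅ Z^17, C_2 ≅ Z^6.

Boundary ∂_1: C_1 → C_0 sends each edge [p,q] (with p < q) to q − p. For instance
  ∂[2,9] = [9] − [2].
This gives a 10×17 integer matrix of rank 9; reducing to Smith normal form yields diagonal entries (1,1,1,1,1,1,1,1,1).

Boundary ∂_2: C_2 → C_1 sends each 2-simplex [p,q,r] to [q,r] − [p,r] + [p,q]. For instance
  ∂[3,5,8] = [5,8] − [3,8] + [3,5],
  ∂[0,5,8] = [5,8] − [0,8] + [0,5].
The resulting 17×6 matrix has rank 6, and its Smith normal form has invariant factors (1,1,1,1,1,1).

Now H_k = ker ∂_k / im ∂_{k+1}, so:

  H_0: rank C_0 − rank ∂_1 = 10 − 9 = 1, and the invariant factors of ∂_1 are all 1, so H_0 = Z.
  H_1: rank ker ∂_1 − rank ∂_2 = (17 − 9) − 6 = 2, and the invariant factors of ∂_2 are all 1, so H_1 = Z^2.
  H_2: rank ker ∂_2 − rank ∂_3 = (6 − 6) − 0 = 0, and there is no ∂_3, so H_2 = 0.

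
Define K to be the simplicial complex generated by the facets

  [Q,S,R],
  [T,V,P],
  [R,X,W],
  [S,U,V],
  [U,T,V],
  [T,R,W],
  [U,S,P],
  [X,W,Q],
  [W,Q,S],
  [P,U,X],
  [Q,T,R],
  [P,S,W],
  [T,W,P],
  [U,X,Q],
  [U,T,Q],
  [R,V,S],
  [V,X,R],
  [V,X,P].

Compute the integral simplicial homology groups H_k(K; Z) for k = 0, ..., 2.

We work with the vertex ordering P < Q < R < S < T < U < V < W < X. The simplices of K, each written with vertices in increasing order, are:

  0-simplices (9): P, Q, R, S, T, U, V, W, X
  1-simplices (27): PS, PT, PU, PV, PW, PX, QR, QS, QT, QU, QW, QX, RS, RT, RV, RW, RX, SU, SV, SW, TU, TV, TW, UV, UX, VX, WX
  2-simplices (18): PSU, PSW, PTV, PTW, PUX, PVX, QRS, QRT, QSW, QTU, QUX, QWX, RSV, RTW, RVX, RWX, SUV, TUV

giving chain groups C_0 ≅ Z^9, C_1 ≅ Z^27, C_2 ≅ Z^18.

Boundary ∂_1: C_1 → C_0 maps an edge to its endpoints' difference, ∂[p,q] = q − p.
As a 9×27 matrix over Z this has rank 8, with invariant factors (1,1,1,1,1,1,1,1).

The boundary map ∂_2: C_2 → C_1 maps a triangle to the signed sum of its edges. For instance
  ∂QRT = RT − QT + QR,
  ∂QRS = RS − QS + QR.
The 27×18 boundary matrix has rank 18 and Smith normal form diag(1,1,1,1,1,1,1,1,1,1,1,1,1,1,1,1,1,2).

Computing H_k = (kernel of ∂_k) / (image of ∂_{k+1}):

  H_0: rank C_0 − rank ∂_1 = 9 − 8 = 1, and the invariant factors of ∂_1 are all 1, so H_0 ≅ Z.
  H_1: rank ker ∂_1 − rank ∂_2 = (27 − 8) − 18 = 1, and ∂_2 has invariant factor 2 > 1, so H_1 ≅ Z ⊕ Z/2Z.
  H_2: rank ker ∂_2 − rank ∂_3 = (18 − 18) − 0 = 0, and there is no ∂_3, so H_2 ≅ 0.

As a check, the Euler characteristic is 9 − 27 + 18 = 0, which agrees with 1 − 1 + 0 = 0.

H_0 = Z,  H_1 = Z ⊕ Z/2Z,  H_2 = 0.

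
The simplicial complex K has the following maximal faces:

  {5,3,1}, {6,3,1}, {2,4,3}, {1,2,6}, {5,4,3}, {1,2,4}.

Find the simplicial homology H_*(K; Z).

Take the total order 1 < 2 < 3 < 4 < 5 < 6 on the vertex set. Then K (dimension 2) consists of the simplices:

  0-simplices (6): [1], [2], [3], [4], [5], [6]
  1-simplices (12): [1,2], [1,3], [1,4], [1,5], [1,6], [2,3], [2,4], [2,6], [3,4], [3,5], [3,6], [4,5]
  2-simplices (6): [1,2,4], [1,2,6], [1,3,5], [1,3,6], [2,3,4], [3,4,5]

Hence C_0 ≅ Z^6, C_1 ≅ Z^12, C_2 ≅ Z^6.

Boundary ∂_1: C_1 → C_0 is given by ∂[p,q] = [q] − [p]. For instance
  ∂[4,5] = [5] − [4].
The 6×12 boundary matrix has rank 5 and Smith normal form diag(1,1,1,1,1).

The boundary map ∂_2: C_2 → C_1 acts by ∂[p,q,r] = [q,r] − [p,r] + [p,q]. For instance
  ∂[3,4,5] = [4,5] − [3,5] + [3,4],
  ∂[1,3,6] = [3,6] − [1,6] + [1,3].
As a 12×6 matrix over Z this has rank 6, with invariant factors (1,1,1,1,1,1).

Computing H_k = (kernel of ∂_k) / (image of ∂_{k+1}):

  H_0: rank C_0 − rank ∂_1 = 6 − 5 = 1, and the invariant factors of ∂_1 are all 1, so H_0 ≅ Z.
  H_1: rank ker ∂_1 − rank ∂_2 = (12 − 5) − 6 = 1, and the invariant factors of ∂_2 are all 1, so H_1 ≅ Z.
  H_2: rank ker ∂_2 − rank ∂_3 = (6 − 6) − 0 = 0, and there is no ∂_3, so H_2 ≅ 0.

(K is a triangulation of the cylinder S^1 x I.)

H_0 ≅ Z,  H_1 ≅ Z,  H_2 = 0.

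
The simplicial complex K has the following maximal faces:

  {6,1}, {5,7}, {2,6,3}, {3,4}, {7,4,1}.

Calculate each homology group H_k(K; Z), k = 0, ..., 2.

We work with the vertex ordering 1 < 2 < 3 < 4 < 5 < 6 < 7. The simplices of K, each written with vertices in increasing order, are:

  0-simplices (7): [1], [2], [3], [4], [5], [6], [7]
  1-simplices (9): [1,4], [1,6], [1,7], [2,3], [2,6], [3,4], [3,6], [4,7], [5,7]
  2-simplices (2): [1,4,7], [2,3,6]

giving chain groups C_0 ≅ Z^7, C_1 ≅ Z^9, C_2 ≅ Z^2.

Boundary ∂_1: C_1 → C_0 is given by ∂[p,q] = [q] − [p]. For instance
  ∂[3,4] = [4] − [3].
The resulting 7×9 matrix has rank 6, and its Smith normal form has invariant factors (1,1,1,1,1,1).

∂_2: C_2 → C_1 sends each 2-simplex [p,q,r] to [q,r] − [p,r] + [p,q]. For instance
  ∂[1,4,7] = [4,7] − [1,7] + [1,4],
  ∂[2,3,6] = [3,6] − [2,6] + [2,3].
As a 9×2 matrix over Z this has rank 2, with invariant factors (1,1).

From H_k ≅ ker(∂_k) / im(∂_{k+1}) we obtain:

  H_0: rank C_0 − rank ∂_1 = 7 − 6 = 1, and the invariant factors of ∂_1 are all 1, so H_0 ≅ Z.
  H_1: rank ker ∂_1 − rank ∂_2 = (9 − 6) − 2 = 1, and the invariant factors of ∂_2 are all 1, so H_1 ≅ Z.
  H_2: rank ker ∂_2 − rank ∂_3 = (2 − 2) − 0 = 0, and there is no ∂_3, so H_2 ≅ 0.

As a check, the Euler characteristic is 7 − 9 + 2 = 0, which agrees with 1 − 1 + 0 = 0.

H_0 = Z,  H_1 = Z,  H_2 = 0.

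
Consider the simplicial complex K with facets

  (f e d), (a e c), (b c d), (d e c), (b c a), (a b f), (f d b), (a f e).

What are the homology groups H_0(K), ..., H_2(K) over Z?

Take the total order a < b < c < d < e < f on the vertex set. Then K (dimension 2) consists of the simplices:

  0-simplices (6): a, b, c, d, e, f
  1-simplices (12): ab, ac, ae, af, bc, bd, bf, cd, ce, de, df, ef
  2-simplices (8): abc, abf, ace, aef, bcd, bdf, cde, def

so the chain groups are C_0 ≅ Z^6, C_1 ≅ Z^12, C_2 ≅ Z^8.

Boundary ∂_1: C_1 → C_0 maps an edge to its endpoints' difference, ∂[p,q] = q − p.
The 6×12 boundary matrix has rank 5 and Smith normal form diag(1,1,1,1,1).

∂_2: C_2 → C_1 acts by ∂[p,q,r] = [q,r] − [p,r] + [p,q]. For instance
  ∂ace = ce − ae + ac,
  ∂aef = ef − af + ae.
As a 12×8 matrix over Z this has rank 7, with invariant factors (1,1,1,1,1,1,1).

Reading off H_k = ker ∂_k / im ∂_{k+1}:

  H_0: rank C_0 − rank ∂_1 = 6 − 5 = 1, and the invariant factors of ∂_1 are all 1, so H_0 ≅ Z.
  H_1: rank ker ∂_1 − rank ∂_2 = (12 − 5) − 7 = 0, and the invariant factors of ∂_2 are all 1, so H_1 ≅ 0.
  H_2: rank ker ∂_2 − rank ∂_3 = (8 − 7) − 0 = 1, and there is no ∂_3, so H_2 ≅ Z.

As a check, the Euler characteristic is 6 − 12 + 8 = 2, which agrees with 1 − 0 + 1 = 2.
(K is a triangulation of the 2-sphere S^2.)

H_0 = Z,  H_1 = 0,  H_2 = Z.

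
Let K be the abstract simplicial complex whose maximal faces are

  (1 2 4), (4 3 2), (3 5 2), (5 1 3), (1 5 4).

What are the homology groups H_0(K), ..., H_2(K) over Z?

Take the total order 1 < 2 < 3 < 4 < 5 on the vertex set. Then K (dimension 2) consists of the simplices:

  0-simplices (5): [1], [2], [3], [4], [5]
  1-simplices (10): [1,2], [1,3], [1,4], [1,5], [2,3], [2,4], [2,5], [3,4], [3,5], [4,5]
  2-simplices (5): [1,2,4], [1,3,5], [1,4,5], [2,3,4], [2,3,5]

giving chain groups C_0 ≅ Z^5, C_1 ≅ Z^10, C_2 ≅ Z^5.

The boundary map ∂_1: C_1 → C_0 is given by ∂[p,q] = [q] − [p]. For instance
  ∂[4,5] = [5] − [4].
The 5×10 boundary matrix has rank 4 and Smith normal form diag(1,1,1,1).

Boundary ∂_2: C_2 → C_1 sends each 2-simplex [p,q,r] to [q,r] − [p,r] + [p,q]. For instance
  ∂[2,3,5] = [3,5] − [2,5] + [2,3],
  ∂[1,2,4] = [2,4] − [1,4] + [1,2].
The resulting 10×5 matrix has rank 5, and its Smith normal form has invariant factors (1,1,1,1,1).

Computing H_k = (kernel of ∂_k) / (image of ∂_{k+1}):

  H_0: rank C_0 − rank ∂_1 = 5 − 4 = 1, and the invariant factors of ∂_1 are all 1, so H_0 = Z.
  H_1: rank ker ∂_1 − rank ∂_2 = (10 − 4) − 5 = 1, and the invariant factors of ∂_2 are all 1, so H_1 = Z.
  H_2: rank ker ∂_2 − rank ∂_3 = (5 − 5) − 0 = 0, and there is no ∂_3, so H_2 = 0.

As a check, the Euler characteristic is 5 − 10 + 5 = 0, which agrees with 1 − 1 + 0 = 0.

H_0 ≅ Z,  H_1 ≅ Z,  H_2 = 0.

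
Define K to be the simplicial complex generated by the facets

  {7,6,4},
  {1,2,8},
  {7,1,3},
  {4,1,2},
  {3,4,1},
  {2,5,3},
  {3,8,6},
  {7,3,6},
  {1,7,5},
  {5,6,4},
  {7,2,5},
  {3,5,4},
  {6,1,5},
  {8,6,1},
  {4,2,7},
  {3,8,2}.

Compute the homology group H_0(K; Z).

H_0 = Z.

Fix the vertex order 1 < 2 < 3 < 4 < 5 < 6 < 7 < 8 and write every simplex with vertices in increasing order. Then dim K = 2 and the simplices of K are:

  0-simplices (8): [1], [2], [3], [4], [5], [6], [7], [8]
  1-simplices (24): (24 of them)
  2-simplices (16): [1,2,4], [1,2,8], [1,3,4], [1,3,7], [1,5,6], [1,5,7], [1,6,8], [2,3,5], [2,3,8], [2,4,7], [2,5,7], [3,4,5], [3,6,7], [3,6,8], [4,5,6], [4,6,7]

so the chain groups are C_0 ≅ Z^8, C_1 ≅ Z^24, C_2 ≅ Z^16.

∂_1: C_1 → C_0 is given by ∂[p,q] = [q] − [p]. For instance
  ∂[4,6] = [6] − [4].
This gives a 8×24 integer matrix of rank 7; reducing to Smith normal form yields diagonal entries (1,1,1,1,1,1,1).

The boundary map ∂_2: C_2 → C_1 sends each 2-simplex [p,q,r] to [q,r] − [p,r] + [p,q]. For instance
  ∂[1,3,4] = [3,4] − [1,4] + [1,3],
  ∂[1,2,8] = [2,8] − [1,8] + [1,2].
The 24×16 boundary matrix has rank 15 and Smith normal form diag(1,1,1,1,1,1,1,1,1,1,1,1,1,1,1).

From H_k ≅ ker(∂_k) / im(∂_{k+1}) we obtain:

  H_0: rank C_0 − rank ∂_1 = 8 − 7 = 1, and the invariant factors of ∂_1 are all 1, so H_0 = Z.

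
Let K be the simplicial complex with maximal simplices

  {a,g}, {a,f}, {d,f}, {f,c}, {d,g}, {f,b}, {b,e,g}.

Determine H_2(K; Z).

H_2 = 0.

We work with the vertex ordering a < b < c < d < e < f < g. The simplices of K, each written with vertices in increasing order, are:

  0-simplices (7): a, b, c, d, e, f, g
  1-simplices (9): af, ag, be, bf, bg, cf, df, dg, eg
  2-simplices (1): beg

giving chain groups C_0 ≅ Z^7, C_1 ≅ Z^9, C_2 ≅ Z^1.

∂_1: C_1 → C_0 sends each edge [p,q] (with p < q) to q − p.
The resulting 7×9 matrix has rank 6, and its Smith normal form has invariant factors (1,1,1,1,1,1).

The boundary map ∂_2: C_2 → C_1 acts by ∂[p,q,r] = [q,r] − [p,r] + [p,q]. For instance
  ∂beg = eg − bg + be.
This gives a 9×1 integer matrix of rank 1; reducing to Smith normal form yields diagonal entries (1).

Computing H_k = (kernel of ∂_k) / (image of ∂_{k+1}):

  H_2: rank ker ∂_2 − rank ∂_3 = (1 − 1) − 0 = 0, and there is no ∂_3, so H_2 ≅ 0.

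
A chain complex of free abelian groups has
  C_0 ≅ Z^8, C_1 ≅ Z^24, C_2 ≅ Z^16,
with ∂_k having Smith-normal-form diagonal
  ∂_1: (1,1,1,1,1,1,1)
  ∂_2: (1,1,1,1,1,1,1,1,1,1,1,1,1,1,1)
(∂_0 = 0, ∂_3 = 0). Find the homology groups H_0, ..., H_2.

H_0: b_0 = 8 − 0 − 7 = 1; torsion from ∂_1 factors > 1: none. So H_0 ≅ Z.
H_1: b_1 = 24 − 7 − 15 = 2; torsion from ∂_2 factors > 1: none. So H_1 ≅ Z^2.
H_2: b_2 = 16 − 15 − 0 = 1; torsion from ∂_3 factors > 1: none. So H_2 ≅ Z.

H_0 ≅ Z,  H_1 ≅ Z^2,  H_2 ≅ Z.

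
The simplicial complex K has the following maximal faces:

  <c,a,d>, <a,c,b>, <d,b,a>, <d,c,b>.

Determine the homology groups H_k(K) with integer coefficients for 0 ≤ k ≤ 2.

H_0 ≅ Z,  H_1 = 0,  H_2 ≅ Z.

Fix the vertex order a < b < c < d and write every simplex with vertices in increasing order. Then dim K = 2 and the simplices of K are:

  0-simplices (4): a, b, c, d
  1-simplices (6): ab, ac, ad, bc, bd, cd
  2-simplices (4): abc, abd, acd, bcd

giving chain groups C_0 ≅ Z^4, C_1 ≅ Z^6, C_2 ≅ Z^4.

Boundary ∂_1: C_1 → C_0 maps an edge to its endpoints' difference, ∂[p,q] = q − p. For instance
  ∂bd = d − b.
As a 4×6 matrix over Z this has rank 3, with invariant factors (1,1,1).

∂_2: C_2 → C_1 sends each 2-simplex [p,q,r] to [q,r] − [p,r] + [p,q]. For instance
  ∂abc = bc − ac + ab,
  ∂abd = bd − ad + ab.
This gives a 6×4 integer matrix of rank 3; reducing to Smith normal form yields diagonal entries (1,1,1).

From H_k ≅ ker(∂_k) / im(∂_{k+1}) we obtain:

  H_0: rank C_0 − rank ∂_1 = 4 − 3 = 1, and the invariant factors of ∂_1 are all 1, so H_0 = Z.
  H_1: rank ker ∂_1 − rank ∂_2 = (6 − 3) − 3 = 0, and the invariant factors of ∂_2 are all 1, so H_1 = 0.
  H_2: rank ker ∂_2 − rank ∂_3 = (4 − 3) − 0 = 1, and there is no ∂_3, so H_2 = Z.

As a check, the Euler characteristic is 4 − 6 + 4 = 2, which agrees with 1 − 0 + 1 = 2.
(K is a triangulation of the 2-sphere S^2.)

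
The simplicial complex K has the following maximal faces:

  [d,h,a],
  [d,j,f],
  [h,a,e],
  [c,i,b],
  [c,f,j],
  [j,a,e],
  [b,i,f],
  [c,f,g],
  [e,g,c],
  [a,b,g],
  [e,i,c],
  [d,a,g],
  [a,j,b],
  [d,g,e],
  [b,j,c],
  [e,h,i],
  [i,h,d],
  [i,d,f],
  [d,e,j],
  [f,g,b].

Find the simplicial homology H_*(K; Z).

Fix the vertex order a < b < c < d < e < f < g < h < i < j and write every simplex with vertices in increasing order. Then dim K = 2 and the simplices of K are:

  0-simplices (10): a, b, c, d, e, f, g, h, i, j
  1-simplices (30): ab, ad, ae, ag, ah, aj, bc, bf, bg, bi, bj, ce, cf, cg, ci, cj, de, df, dg, dh, di, dj, eg, eh, ei, ej, fg, fi, fj, hi
  2-simplices (20): abg, abj, adg, adh, aeh, aej, bci, bcj, bfg, bfi, ceg, cei, cfg, cfj, deg, dej, dfi, dfj, dhi, ehi

so the chain groups are C_0 ≅ Z^10, C_1 ≅ Z^30, C_2 ≅ Z^20.

∂_1: C_1 → C_0 is given by ∂[p,q] = [q] − [p]. For instance
  ∂fj = j − f.
The 10×30 boundary matrix has rank 9 and Smith normal form diag(1,1,1,1,1,1,1,1,1).

Boundary ∂_2: C_2 → C_1 acts by ∂[p,q,r] = [q,r] − [p,r] + [p,q]. For instance
  ∂dej = ej − dj + de,
  ∂adg = dg − ag + ad.
This gives a 30×20 integer matrix of rank 20; reducing to Smith normal form yields diagonal entries (1,1,1,1,1,1,1,1,1,1,1,1,1,1,1,1,1,1,1,2).

Now H_k = ker ∂_k / im ∂_{k+1}, so:

  H_0: rank C_0 − rank ∂_1 = 10 − 9 = 1, and the invariant factors of ∂_1 are all 1, so H_0 ≅ Z.
  H_1: rank ker ∂_1 − rank ∂_2 = (30 − 9) − 20 = 1, and ∂_2 has invariant factor 2 > 1, so H_1 ≅ Z ⊕ Z/2Z.
  H_2: rank ker ∂_2 − rank ∂_3 = (20 − 20) − 0 = 0, and there is no ∂_3, so H_2 ≅ 0.

(K is a triangulation of the Klein bottle.)

H_0 = Z,  H_1 = Z ⊕ Z/2Z,  H_2 = 0.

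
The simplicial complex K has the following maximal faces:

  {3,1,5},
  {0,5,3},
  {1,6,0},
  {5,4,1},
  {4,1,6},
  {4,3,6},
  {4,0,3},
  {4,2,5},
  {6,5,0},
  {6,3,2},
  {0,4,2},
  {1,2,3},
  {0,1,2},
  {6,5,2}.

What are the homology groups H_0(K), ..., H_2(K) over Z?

We work with the vertex ordering 0 < 1 < 2 < 3 < 4 < 5 < 6. The simplices of K, each written with vertices in increasing order, are:

  0-simplices (7): [0], [1], [2], [3], [4], [5], [6]
  1-simplices (21): [0,1], [0,2], [0,3], [0,4], [0,5], [0,6], [1,2], [1,3], [1,4], [1,5], [1,6], [2,3], [2,4], [2,5], [2,6], [3,4], [3,5], [3,6], [4,5], [4,6], [5,6]
  2-simplices (14): [0,1,2], [0,1,6], [0,2,4], [0,3,4], [0,3,5], [0,5,6], [1,2,3], [1,3,5], [1,4,5], [1,4,6], [2,3,6], [2,4,5], [2,5,6], [3,4,6]

Hence C_0 ≅ Z^7, C_1 ≅ Z^21, C_2 ≅ Z^14.

The boundary map ∂_1: C_1 → C_0 is given by ∂[p,q] = [q] − [p].
As a 7×21 matrix over Z this has rank 6, with invariant factors (1,1,1,1,1,1).

∂_2: C_2 → C_1 maps a triangle to the signed sum of its edges. For instance
  ∂[1,3,5] = [3,5] − [1,5] + [1,3],
  ∂[0,3,5] = [3,5] − [0,5] + [0,3].
The resulting 21×14 matrix has rank 13, and its Smith normal form has invariant factors (1,1,1,1,1,1,1,1,1,1,1,1,1).

From H_k ≅ ker(∂_k) / im(∂_{k+1}) we obtain:

  H_0: rank C_0 − rank ∂_1 = 7 − 6 = 1, and the invariant factors of ∂_1 are all 1, so H_0 = Z.
  H_1: rank ker ∂_1 − rank ∂_2 = (21 − 6) − 13 = 2, and the invariant factors of ∂_2 are all 1, so H_1 = Z^2.
  H_2: rank ker ∂_2 − rank ∂_3 = (14 − 13) − 0 = 1, and there is no ∂_3, so H_2 = Z.

H_0 ≅ Z,  H_1 ≅ Z^2,  H_2 ≅ Z.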